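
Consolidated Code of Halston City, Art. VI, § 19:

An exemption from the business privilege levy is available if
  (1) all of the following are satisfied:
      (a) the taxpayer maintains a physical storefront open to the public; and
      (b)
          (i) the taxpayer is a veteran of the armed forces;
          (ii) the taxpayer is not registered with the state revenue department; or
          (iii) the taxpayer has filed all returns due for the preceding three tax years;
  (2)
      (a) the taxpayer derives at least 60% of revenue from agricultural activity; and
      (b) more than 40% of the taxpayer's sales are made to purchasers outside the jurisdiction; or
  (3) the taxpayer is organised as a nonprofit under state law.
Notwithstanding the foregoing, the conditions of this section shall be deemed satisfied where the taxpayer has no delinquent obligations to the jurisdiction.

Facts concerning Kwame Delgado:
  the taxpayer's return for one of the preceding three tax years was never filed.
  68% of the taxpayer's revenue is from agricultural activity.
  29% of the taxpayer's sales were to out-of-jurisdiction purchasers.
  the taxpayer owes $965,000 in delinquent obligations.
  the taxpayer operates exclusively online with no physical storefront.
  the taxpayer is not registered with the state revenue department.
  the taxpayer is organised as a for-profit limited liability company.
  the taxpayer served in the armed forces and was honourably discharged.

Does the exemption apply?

(a) has storefront — not satisfied.
(i) veteran — holds.
(ii) not (state-registered) — holds.
(iii) returns current — fails.
So (b) is satisfied (T OR T OR F).
(1) = F AND T = false.
(a) ≥60% agricultural — met.
(b) >40% out-of-jur. sales — not satisfied.
(2): T AND F → false.
(3) nonprofit — fails.
Overall: F OR F OR F → false.
Exception (no delinquency) — not satisfied.
Result: main false OR exception false → false.

No — not exempt.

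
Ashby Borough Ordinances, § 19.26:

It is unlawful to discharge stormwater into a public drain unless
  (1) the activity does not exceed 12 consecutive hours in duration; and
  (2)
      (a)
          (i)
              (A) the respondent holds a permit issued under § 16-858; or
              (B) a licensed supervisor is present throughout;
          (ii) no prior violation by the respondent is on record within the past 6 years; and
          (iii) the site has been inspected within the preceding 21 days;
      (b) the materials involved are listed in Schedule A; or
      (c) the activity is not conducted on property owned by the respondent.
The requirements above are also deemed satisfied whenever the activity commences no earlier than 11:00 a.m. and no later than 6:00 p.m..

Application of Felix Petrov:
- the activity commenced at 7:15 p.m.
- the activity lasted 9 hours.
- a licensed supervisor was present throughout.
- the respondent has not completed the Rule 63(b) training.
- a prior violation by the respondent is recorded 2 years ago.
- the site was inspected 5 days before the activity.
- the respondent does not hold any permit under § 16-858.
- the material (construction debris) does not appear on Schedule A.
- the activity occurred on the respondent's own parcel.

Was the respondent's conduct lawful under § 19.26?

(1) ≤ 12 hrs duration — holds.
(A) holds permit — not met.
(B) supervisor present — holds.
(i): F OR T → true.
(ii) no prior violation — fails.
(iii) site inspected — holds.
(a): T AND F AND T → false.
(b) Schedule A material — fails.
(c) not (own property) — not satisfied.
(2): F OR F OR F → false.
Overall: T AND F → false.
Exception (start within hours) — not satisfied.
Result: main false OR exception false → false.

No — unlawful.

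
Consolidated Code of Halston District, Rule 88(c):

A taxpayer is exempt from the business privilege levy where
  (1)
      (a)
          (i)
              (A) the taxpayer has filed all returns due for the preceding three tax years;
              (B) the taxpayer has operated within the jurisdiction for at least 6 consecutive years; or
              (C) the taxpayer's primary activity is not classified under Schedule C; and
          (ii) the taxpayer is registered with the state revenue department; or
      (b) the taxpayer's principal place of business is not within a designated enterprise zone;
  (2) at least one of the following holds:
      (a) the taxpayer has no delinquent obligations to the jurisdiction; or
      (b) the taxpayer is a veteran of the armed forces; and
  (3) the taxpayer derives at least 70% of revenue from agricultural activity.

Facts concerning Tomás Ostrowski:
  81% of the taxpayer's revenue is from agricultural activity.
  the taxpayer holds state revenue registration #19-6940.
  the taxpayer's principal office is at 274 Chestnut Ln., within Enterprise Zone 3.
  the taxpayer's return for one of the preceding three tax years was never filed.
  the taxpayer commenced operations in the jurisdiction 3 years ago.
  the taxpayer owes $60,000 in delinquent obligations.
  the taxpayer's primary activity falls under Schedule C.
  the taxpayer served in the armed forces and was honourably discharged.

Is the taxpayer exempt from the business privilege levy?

No — not exempt.

(A) returns current — not met.
(B) ≥ 6 yrs in jurisdiction — not satisfied.
(C) not (Schedule C activity) — fails.
(i): F OR F OR F → false.
(ii) state-registered — holds.
(a) = F AND T = false.
(b) not (in enterprise zone) — fails.
(1) = F OR F = false.
(a) no delinquency — not satisfied.
(b) veteran — met.
(2) = F OR T = true.
(3) ≥70% agricultural — satisfied.
Overall = F AND T AND T = false.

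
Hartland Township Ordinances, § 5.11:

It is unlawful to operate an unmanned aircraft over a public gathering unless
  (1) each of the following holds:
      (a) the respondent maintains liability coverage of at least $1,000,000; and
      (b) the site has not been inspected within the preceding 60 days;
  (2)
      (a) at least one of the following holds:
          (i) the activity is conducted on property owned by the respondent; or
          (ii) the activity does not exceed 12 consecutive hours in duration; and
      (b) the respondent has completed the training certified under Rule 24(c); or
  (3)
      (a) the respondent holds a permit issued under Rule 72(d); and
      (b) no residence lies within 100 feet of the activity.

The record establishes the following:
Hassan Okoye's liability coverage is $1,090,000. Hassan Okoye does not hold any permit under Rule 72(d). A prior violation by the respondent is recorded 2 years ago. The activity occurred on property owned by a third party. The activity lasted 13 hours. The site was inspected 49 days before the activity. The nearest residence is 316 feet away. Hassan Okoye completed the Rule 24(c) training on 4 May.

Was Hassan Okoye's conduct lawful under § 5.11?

(a) coverage ≥ $1,000,000 — met.
(b) not (site inspected) — not met.
(1): T AND F → false.
(i) own property — fails.
(ii) ≤ 12 hrs duration — fails.
(a): F OR F → false.
(b) training certified — satisfied.
(2) = F AND T = false.
(a) holds permit — not met.
(b) no residence in 100 ft — met.
(3): F AND T → false.
Overall: F OR F OR F → false.

No — unlawful.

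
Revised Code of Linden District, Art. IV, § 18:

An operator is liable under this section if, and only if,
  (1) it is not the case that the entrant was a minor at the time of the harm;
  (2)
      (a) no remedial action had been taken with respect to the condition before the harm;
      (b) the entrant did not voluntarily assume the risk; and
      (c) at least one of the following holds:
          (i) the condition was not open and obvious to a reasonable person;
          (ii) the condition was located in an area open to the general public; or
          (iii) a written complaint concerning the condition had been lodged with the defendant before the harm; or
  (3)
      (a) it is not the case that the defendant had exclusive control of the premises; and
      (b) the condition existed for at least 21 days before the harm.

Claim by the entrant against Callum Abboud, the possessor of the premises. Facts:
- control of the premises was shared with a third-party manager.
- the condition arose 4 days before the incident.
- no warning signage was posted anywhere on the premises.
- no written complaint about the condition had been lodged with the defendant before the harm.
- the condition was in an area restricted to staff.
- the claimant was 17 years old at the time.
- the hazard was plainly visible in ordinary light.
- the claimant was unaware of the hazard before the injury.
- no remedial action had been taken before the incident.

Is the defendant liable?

No — not liable.

(1) not (entrant a minor) — not met.
(a) no remedial action — met.
(b) no assumed risk — satisfied.
(i) not open/obvious — not met.
(ii) public area — fails.
(iii) complaint lodged — not met.
(c) = F OR F OR F = false.
So (2) is not satisfied (T AND T AND F).
(a) not (exclusive control) — satisfied.
(b) condition ≥21 days old — not satisfied.
(3): T AND F → false.
Overall = F OR F OR F = false.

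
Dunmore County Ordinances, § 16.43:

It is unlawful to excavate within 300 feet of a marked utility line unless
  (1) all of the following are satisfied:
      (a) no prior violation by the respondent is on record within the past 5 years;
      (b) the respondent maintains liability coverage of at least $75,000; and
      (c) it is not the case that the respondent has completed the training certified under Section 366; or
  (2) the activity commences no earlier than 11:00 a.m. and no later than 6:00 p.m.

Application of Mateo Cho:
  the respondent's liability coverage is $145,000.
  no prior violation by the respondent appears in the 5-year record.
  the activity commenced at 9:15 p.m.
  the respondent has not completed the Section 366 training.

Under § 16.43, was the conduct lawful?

(a) no prior violation — holds.
(b) coverage ≥ $75,000 — holds.
(c) not (training certified) — met.
(1): T AND T AND T → true.
(2) start within hours — fails.
Overall = T OR F = true.

Yes — lawful.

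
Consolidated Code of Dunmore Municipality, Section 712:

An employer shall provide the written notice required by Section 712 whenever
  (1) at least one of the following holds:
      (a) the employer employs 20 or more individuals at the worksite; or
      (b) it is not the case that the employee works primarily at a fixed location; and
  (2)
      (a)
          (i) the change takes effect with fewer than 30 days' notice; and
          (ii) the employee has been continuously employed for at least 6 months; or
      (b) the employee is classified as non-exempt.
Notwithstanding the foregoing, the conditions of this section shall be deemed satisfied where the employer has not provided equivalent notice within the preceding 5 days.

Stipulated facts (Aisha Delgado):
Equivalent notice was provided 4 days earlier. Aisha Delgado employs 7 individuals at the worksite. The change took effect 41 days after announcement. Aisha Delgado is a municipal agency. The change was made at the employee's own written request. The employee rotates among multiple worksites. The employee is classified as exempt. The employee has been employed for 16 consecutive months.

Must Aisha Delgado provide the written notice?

No — not required.

(a) ≥ 20 at site — not met.
(b) not (fixed location) — satisfied.
So (1) is satisfied (F OR T).
(i) < 30 days' notice — not satisfied.
(ii) tenure ≥ 6 mo. — satisfied.
So (a) is not satisfied (F AND T).
(b) non-exempt — not satisfied.
(2): F OR F → false.
So Overall is not satisfied (T AND F).
Exception (no recent notice) — not satisfied.
Result: main false OR exception false → false.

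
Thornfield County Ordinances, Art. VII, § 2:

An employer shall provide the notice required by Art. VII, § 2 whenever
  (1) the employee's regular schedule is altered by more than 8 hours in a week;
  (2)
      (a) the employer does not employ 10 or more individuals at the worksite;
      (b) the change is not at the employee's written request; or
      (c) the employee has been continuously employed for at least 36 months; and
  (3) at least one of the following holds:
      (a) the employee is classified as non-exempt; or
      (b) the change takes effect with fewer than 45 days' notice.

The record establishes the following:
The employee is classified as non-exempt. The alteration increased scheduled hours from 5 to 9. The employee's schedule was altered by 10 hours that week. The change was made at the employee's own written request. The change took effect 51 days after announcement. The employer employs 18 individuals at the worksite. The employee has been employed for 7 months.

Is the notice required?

No — not required.

(1) schedule shift > 8h — holds.
(a) not (≥ 10 at site) — not satisfied.
(b) not employee-requested — fails.
(c) tenure ≥ 36 mo. — fails.
(2) = F OR F OR F = false.
(a) non-exempt — satisfied.
(b) < 45 days' notice — not met.
(3) = T OR F = true.
Overall = T AND F AND T = false.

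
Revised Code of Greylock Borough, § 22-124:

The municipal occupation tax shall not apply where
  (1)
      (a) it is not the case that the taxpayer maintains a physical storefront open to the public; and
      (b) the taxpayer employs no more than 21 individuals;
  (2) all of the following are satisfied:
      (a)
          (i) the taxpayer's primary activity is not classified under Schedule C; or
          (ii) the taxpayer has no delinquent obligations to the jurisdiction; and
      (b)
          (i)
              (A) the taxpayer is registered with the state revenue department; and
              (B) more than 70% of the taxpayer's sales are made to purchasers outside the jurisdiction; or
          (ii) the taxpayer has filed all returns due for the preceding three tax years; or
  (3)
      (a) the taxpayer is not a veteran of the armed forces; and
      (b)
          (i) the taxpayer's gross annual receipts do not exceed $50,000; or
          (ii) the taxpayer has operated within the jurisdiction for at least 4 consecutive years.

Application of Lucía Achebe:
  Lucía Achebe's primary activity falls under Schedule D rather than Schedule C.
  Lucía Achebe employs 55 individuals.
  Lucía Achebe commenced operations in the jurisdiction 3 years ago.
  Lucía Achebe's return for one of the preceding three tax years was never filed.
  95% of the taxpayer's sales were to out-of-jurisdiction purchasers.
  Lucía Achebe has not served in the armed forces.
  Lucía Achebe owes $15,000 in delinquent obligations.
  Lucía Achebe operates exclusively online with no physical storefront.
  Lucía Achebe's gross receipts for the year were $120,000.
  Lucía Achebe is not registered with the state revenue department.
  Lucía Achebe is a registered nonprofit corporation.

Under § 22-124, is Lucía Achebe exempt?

(a) not (has storefront) — met.
(b) ≤ 21 employees — not met.
(1): T AND F → false.
(i) not (Schedule C activity) — satisfied.
(ii) no delinquency — not met.
(a) = T OR F = true.
(A) state-registered — fails.
(B) >70% out-of-jur. sales — holds.
(i) = F AND T = false.
(ii) returns current — not satisfied.
So (b) is not satisfied (F OR F).
(2): T AND F → false.
(a) not (veteran) — met.
(i) receipts ≤ $50,000 — fails.
(ii) ≥ 4 yrs in jurisdiction — not satisfied.
So (b) is not satisfied (F OR F).
(3): T AND F → false.
Overall: F OR F OR F → false.

No — not exempt.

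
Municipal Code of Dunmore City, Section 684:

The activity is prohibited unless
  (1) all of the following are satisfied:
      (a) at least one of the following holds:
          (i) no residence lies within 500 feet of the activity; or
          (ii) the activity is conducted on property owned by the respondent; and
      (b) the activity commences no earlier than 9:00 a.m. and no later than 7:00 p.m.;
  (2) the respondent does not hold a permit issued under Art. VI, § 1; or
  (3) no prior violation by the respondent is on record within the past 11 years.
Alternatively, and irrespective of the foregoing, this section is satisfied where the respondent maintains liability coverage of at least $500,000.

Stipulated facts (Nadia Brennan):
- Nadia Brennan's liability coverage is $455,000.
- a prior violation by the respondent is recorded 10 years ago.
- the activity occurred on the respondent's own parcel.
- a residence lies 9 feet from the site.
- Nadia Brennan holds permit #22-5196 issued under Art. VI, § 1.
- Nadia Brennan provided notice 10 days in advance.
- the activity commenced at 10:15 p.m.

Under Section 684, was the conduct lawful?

(i) no residence in 500 ft — not satisfied.
(ii) own property — met.
(a): F OR T → true.
(b) start within hours — not satisfied.
(1): T AND F → false.
(2) not (holds permit) — not met.
(3) no prior violation — fails.
Overall = F OR F OR F = false.
Exception (coverage ≥ $500,000) — not satisfied.
Result: main false OR exception false → false.

No — unlawful.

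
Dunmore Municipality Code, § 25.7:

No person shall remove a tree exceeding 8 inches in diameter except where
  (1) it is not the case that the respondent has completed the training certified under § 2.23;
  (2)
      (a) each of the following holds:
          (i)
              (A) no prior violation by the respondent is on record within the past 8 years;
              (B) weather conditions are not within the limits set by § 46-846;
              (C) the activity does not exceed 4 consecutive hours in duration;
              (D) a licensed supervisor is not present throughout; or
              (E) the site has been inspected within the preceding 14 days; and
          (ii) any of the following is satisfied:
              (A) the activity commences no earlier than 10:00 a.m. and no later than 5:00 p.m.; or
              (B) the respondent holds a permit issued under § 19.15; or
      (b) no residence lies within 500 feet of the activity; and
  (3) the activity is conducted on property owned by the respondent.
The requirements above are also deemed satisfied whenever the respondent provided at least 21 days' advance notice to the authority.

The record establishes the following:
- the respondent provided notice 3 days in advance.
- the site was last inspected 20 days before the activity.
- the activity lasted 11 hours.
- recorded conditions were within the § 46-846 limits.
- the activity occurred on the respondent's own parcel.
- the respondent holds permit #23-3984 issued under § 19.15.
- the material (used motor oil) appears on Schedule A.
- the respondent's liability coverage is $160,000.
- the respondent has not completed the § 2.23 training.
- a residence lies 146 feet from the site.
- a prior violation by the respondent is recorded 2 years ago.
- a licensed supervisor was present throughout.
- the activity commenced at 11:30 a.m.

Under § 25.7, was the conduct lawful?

No — unlawful.

(1) not (training certified) — satisfied.
(A) no prior violation — fails.
(B) not (weather ok) — not satisfied.
(C) ≤ 4 hrs duration — not met.
(D) not (supervisor present) — not met.
(E) site inspected — not met.
So (i) is not satisfied (F OR F OR F OR F OR F).
(A) start within hours — satisfied.
(B) holds permit — satisfied.
So (ii) is satisfied (T OR T).
(a) = F AND T = false.
(b) no residence in 500 ft — not met.
So (2) is not satisfied (F OR F).
(3) own property — holds.
Overall = T AND F AND T = false.
Exception (≥21 days' notice) — not satisfied.
Result: main false OR exception false → false.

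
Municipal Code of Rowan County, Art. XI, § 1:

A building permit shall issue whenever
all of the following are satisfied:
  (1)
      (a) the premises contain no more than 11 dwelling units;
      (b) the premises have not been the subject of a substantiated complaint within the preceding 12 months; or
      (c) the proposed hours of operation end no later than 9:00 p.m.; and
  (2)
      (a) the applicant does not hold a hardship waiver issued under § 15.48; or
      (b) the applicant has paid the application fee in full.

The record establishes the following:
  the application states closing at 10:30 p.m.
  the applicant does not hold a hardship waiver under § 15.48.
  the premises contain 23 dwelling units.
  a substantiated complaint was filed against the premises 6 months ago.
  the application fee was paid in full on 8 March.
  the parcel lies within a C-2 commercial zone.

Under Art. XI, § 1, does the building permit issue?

(a) ≤ 11 units — fails.
(b) no complaint in 12 mo. — not satisfied.
(c) closes by 9 p.m. — not met.
(1): F OR F OR F → false.
(a) not (hardship waiver) — met.
(b) fee paid — satisfied.
So (2) is satisfied (T OR T).
So Overall is not satisfied (F AND T).

No — denied.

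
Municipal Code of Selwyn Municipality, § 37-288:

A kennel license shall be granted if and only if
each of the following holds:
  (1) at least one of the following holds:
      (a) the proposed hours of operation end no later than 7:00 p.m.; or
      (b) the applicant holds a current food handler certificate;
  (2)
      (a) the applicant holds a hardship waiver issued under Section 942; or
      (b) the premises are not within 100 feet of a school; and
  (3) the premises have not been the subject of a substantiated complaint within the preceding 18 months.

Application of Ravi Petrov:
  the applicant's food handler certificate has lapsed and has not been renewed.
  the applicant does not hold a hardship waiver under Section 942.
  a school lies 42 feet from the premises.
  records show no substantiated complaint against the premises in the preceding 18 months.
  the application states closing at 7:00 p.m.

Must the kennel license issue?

No — denied.

(a) closes by 7 p.m. — satisfied.
(b) food handler cert. — fails.
(1): T OR F → true.
(a) hardship waiver — not satisfied.
(b) ≥100 ft from school — fails.
(2): F OR F → false.
(3) no complaint in 18 mo. — holds.
So Overall is not satisfied (T AND F AND T).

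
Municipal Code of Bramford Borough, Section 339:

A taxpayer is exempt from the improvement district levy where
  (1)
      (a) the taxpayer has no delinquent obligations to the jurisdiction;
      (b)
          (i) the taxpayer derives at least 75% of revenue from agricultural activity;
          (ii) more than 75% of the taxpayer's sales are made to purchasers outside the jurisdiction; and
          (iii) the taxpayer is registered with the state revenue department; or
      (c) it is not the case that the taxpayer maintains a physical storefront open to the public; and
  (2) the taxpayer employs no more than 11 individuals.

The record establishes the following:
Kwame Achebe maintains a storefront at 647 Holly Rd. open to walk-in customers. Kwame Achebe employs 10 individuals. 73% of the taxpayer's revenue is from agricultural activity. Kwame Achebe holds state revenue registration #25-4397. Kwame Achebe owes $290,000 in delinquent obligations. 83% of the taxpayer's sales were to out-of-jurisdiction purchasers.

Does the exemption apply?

No — not exempt.

(a) no delinquency — not satisfied.
(i) ≥75% agricultural — not met.
(ii) >75% out-of-jur. sales — holds.
(iii) state-registered — satisfied.
(b): F AND T AND T → false.
(c) not (has storefront) — fails.
So (1) is not satisfied (F OR F OR F).
(2) ≤ 11 employees — holds.
Overall = F AND T = false.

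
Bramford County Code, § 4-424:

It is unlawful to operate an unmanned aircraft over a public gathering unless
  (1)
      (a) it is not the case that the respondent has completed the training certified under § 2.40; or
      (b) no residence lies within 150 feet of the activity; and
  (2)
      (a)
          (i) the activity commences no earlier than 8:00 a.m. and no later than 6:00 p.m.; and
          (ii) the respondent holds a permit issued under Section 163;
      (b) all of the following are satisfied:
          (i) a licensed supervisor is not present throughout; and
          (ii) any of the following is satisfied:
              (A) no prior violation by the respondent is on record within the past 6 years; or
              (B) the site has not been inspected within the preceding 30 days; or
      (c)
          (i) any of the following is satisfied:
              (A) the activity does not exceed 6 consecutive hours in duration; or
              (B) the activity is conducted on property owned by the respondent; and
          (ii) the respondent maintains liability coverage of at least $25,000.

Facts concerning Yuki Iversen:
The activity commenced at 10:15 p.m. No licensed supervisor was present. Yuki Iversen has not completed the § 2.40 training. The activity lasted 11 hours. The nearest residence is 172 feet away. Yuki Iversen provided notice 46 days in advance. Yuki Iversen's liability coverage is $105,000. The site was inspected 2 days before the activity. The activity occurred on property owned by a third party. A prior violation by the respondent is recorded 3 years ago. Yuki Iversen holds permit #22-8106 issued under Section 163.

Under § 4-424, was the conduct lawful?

No — unlawful.

(a) not (training certified) — satisfied.
(b) no residence in 150 ft — satisfied.
So (1) is satisfied (T OR T).
(i) start within hours — fails.
(ii) holds permit — met.
(a) = F AND T = false.
(i) not (supervisor present) — met.
(A) no prior violation — not met.
(B) not (site inspected) — not met.
So (ii) is not satisfied (F OR F).
(b) = T AND F = false.
(A) ≤ 6 hrs duration — not satisfied.
(B) own property — not satisfied.
(i) = F OR F = false.
(ii) coverage ≥ $25,000 — satisfied.
So (c) is not satisfied (F AND T).
(2): F OR F OR F → false.
Overall: T AND F → false.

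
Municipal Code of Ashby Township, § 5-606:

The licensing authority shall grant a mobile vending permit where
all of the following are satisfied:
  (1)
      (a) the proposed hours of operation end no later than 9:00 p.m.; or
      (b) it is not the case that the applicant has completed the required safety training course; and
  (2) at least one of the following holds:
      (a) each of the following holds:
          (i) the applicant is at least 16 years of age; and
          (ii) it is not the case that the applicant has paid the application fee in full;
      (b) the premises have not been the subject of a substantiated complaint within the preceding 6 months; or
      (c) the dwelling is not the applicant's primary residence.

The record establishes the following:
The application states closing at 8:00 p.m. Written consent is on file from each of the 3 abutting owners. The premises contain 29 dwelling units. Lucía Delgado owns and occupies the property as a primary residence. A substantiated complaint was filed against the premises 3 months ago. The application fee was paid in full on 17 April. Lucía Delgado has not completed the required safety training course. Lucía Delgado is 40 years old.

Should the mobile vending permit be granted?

No — denied.

(a) closes by 9 p.m. — holds.
(b) not (safety training) — satisfied.
(1) = T OR T = true.
(i) age ≥ 16 — met.
(ii) not (fee paid) — fails.
So (a) is not satisfied (T AND F).
(b) no complaint in 6 mo. — not satisfied.
(c) not (primary residence) — not satisfied.
(2): F OR F OR F → false.
So Overall is not satisfied (T AND F).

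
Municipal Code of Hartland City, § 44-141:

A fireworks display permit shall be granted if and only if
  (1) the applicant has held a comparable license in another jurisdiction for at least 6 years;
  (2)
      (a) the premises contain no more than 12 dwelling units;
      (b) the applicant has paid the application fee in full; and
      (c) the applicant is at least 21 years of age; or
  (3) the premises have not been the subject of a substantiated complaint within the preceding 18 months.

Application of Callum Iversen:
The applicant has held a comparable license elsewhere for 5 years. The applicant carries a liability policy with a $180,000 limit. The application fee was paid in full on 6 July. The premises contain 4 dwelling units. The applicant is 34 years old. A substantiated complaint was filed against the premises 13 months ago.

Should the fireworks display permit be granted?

(1) prior license ≥ 6 yr — fails.
(a) ≤ 12 units — holds.
(b) fee paid — holds.
(c) age ≥ 21 — satisfied.
(2): T AND T AND T → true.
(3) no complaint in 18 mo. — not met.
Overall: F OR T OR F → true.

Yes — granted.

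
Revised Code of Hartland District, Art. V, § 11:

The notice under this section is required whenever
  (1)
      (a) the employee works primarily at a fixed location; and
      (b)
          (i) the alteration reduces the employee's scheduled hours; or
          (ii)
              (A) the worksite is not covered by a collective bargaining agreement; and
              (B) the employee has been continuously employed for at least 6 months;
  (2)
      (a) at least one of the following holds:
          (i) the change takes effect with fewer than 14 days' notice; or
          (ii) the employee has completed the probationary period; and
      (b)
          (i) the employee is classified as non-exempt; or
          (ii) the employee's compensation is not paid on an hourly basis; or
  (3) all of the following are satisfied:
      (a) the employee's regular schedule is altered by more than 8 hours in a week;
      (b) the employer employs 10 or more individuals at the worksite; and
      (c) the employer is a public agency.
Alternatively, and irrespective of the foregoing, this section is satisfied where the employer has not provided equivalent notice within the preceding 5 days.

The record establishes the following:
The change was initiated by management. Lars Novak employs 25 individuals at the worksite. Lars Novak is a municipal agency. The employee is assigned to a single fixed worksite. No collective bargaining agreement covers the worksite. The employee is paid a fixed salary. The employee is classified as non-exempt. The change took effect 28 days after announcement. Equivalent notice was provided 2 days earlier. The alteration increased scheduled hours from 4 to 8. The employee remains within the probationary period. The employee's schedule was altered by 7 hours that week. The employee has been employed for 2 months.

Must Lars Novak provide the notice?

(a) fixed location — holds.
(i) hours reduced — fails.
(A) no CBA — holds.
(B) tenure ≥ 6 mo. — fails.
(ii): T AND F → false.
(b): F OR F → false.
(1) = T AND F = false.
(i) < 14 days' notice — not met.
(ii) past probation — fails.
So (a) is not satisfied (F OR F).
(i) non-exempt — satisfied.
(ii) not (hourly-paid) — satisfied.
So (b) is satisfied (T OR T).
So (2) is not satisfied (F AND T).
(a) schedule shift > 8h — not satisfied.
(b) ≥ 10 at site — holds.
(c) public agency — holds.
(3): F AND T AND T → false.
Overall: F OR F OR F → false.
Exception (no recent notice) — not satisfied.
Result: main false OR exception false → false.

No — not required.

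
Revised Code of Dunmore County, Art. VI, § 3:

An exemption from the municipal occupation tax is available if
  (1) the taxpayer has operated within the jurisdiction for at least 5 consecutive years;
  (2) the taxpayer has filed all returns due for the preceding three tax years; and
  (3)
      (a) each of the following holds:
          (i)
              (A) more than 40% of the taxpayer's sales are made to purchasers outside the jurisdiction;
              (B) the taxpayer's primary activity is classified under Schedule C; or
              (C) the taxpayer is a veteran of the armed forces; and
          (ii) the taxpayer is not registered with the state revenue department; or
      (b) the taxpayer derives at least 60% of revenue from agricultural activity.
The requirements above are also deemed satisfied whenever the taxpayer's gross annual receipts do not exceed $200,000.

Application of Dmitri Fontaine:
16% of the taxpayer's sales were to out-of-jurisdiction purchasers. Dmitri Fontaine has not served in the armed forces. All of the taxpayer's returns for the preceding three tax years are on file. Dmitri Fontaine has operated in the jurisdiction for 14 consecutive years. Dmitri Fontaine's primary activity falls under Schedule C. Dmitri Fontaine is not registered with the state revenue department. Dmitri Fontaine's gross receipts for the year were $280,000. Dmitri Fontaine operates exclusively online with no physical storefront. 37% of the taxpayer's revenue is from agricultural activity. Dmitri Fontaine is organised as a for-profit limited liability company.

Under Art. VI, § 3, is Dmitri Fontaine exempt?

Yes — exempt.

(1) ≥ 5 yrs in jurisdiction — met.
(2) returns current — met.
(A) >40% out-of-jur. sales — not satisfied.
(B) Schedule C activity — met.
(C) veteran — not satisfied.
(i): F OR T OR F → true.
(ii) not (state-registered) — satisfied.
(a) = T AND T = true.
(b) ≥60% agricultural — not met.
So (3) is satisfied (T OR F).
Overall: T AND T AND T → true.
Exception (receipts ≤ $200,000) — not satisfied.
Result: main true OR exception false → true.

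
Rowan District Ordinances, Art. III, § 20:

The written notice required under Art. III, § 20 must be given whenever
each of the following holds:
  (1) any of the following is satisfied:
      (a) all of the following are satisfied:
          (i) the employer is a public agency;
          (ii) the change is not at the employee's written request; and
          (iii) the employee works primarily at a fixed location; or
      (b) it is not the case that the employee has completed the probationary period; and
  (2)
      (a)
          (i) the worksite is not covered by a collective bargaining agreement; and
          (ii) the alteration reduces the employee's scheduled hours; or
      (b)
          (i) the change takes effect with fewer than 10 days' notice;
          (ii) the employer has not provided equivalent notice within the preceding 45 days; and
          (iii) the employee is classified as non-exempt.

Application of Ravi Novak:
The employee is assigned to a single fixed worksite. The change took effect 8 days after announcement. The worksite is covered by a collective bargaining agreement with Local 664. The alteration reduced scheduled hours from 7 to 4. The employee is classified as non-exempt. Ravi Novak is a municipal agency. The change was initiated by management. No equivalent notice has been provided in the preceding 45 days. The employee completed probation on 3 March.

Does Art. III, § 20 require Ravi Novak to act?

Yes — required.

(i) public agency — satisfied.
(ii) not employee-requested — holds.
(iii) fixed location — satisfied.
So (a) is satisfied (T AND T AND T).
(b) not (past probation) — not satisfied.
(1): T OR F → true.
(i) no CBA — not met.
(ii) hours reduced — satisfied.
(a): F AND T → false.
(i) < 10 days' notice — satisfied.
(ii) no recent notice — satisfied.
(iii) non-exempt — satisfied.
(b): T AND T AND T → true.
(2): F OR T → true.
Overall: T AND T → true.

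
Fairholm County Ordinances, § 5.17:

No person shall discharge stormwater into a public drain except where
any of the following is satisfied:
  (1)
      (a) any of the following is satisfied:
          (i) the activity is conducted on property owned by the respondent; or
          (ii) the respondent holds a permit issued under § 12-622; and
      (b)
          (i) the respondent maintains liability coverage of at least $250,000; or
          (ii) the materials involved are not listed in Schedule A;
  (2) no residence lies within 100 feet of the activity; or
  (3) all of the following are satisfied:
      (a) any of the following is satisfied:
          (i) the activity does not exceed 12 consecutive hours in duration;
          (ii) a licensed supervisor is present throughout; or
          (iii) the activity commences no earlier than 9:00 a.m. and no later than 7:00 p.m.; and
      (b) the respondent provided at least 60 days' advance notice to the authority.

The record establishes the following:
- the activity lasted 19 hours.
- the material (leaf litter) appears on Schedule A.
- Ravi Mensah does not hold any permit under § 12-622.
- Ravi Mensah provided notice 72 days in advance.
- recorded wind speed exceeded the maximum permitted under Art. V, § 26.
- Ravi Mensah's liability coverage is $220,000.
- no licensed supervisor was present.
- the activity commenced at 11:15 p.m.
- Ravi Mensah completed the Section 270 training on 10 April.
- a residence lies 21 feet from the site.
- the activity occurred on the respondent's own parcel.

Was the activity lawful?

No — unlawful.

(i) own property — holds.
(ii) holds permit — fails.
So (a) is satisfied (T OR F).
(i) coverage ≥ $250,000 — not satisfied.
(ii) not (Schedule A material) — not satisfied.
(b) = F OR F = false.
(1): T AND F → false.
(2) no residence in 100 ft — not satisfied.
(i) ≤ 12 hrs duration — not satisfied.
(ii) supervisor present — not met.
(iii) start within hours — not satisfied.
(a) = F OR F OR F = false.
(b) ≥60 days' notice — met.
So (3) is not satisfied (F AND T).
Overall = F OR F OR F = false.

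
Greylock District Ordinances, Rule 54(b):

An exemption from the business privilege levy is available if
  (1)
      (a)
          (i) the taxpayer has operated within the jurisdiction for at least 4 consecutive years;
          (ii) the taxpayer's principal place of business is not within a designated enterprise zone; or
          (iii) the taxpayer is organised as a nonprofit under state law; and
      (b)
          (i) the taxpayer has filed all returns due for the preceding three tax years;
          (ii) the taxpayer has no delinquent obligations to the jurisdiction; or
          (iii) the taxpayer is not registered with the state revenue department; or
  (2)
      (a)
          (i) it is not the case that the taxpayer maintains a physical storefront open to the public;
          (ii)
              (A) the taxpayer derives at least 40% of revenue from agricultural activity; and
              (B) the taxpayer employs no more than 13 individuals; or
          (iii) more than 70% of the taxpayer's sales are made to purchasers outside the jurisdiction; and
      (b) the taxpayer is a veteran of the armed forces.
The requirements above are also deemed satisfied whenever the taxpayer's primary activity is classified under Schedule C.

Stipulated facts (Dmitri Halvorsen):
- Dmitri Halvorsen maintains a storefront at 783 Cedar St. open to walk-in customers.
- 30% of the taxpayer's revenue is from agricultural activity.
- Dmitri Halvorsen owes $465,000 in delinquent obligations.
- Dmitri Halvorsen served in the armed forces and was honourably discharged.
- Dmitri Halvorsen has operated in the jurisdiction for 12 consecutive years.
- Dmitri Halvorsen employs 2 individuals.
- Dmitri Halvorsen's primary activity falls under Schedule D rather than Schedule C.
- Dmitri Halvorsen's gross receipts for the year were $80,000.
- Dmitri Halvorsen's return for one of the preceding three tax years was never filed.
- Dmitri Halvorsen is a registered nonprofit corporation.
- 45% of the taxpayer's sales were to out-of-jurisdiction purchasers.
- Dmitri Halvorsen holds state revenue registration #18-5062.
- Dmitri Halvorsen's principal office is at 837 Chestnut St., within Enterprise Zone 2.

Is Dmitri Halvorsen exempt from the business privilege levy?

(i) ≥ 4 yrs in jurisdiction — met.
(ii) not (in enterprise zone) — fails.
(iii) nonprofit — holds.
(a): T OR F OR T → true.
(i) returns current — not met.
(ii) no delinquency — not met.
(iii) not (state-registered) — not satisfied.
(b) = F OR F OR F = false.
(1): T AND F → false.
(i) not (has storefront) — fails.
(A) ≥40% agricultural — not met.
(B) ≤ 13 employees — met.
So (ii) is not satisfied (F AND T).
(iii) >70% out-of-jur. sales — fails.
(a) = F OR F OR F = false.
(b) veteran — satisfied.
So (2) is not satisfied (F AND T).
Overall = F OR F = false.
Exception (Schedule C activity) — not satisfied.
Result: main false OR exception false → false.

No — not exempt.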